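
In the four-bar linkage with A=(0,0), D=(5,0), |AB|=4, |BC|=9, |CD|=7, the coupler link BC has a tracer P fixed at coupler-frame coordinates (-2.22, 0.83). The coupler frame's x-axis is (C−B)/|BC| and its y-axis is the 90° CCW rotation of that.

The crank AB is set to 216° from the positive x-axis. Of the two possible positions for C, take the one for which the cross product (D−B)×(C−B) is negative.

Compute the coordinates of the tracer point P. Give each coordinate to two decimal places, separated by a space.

A=(0,0), D=(5.00,0)
B = A + 4.00·(cos216°, sin216°) = (-3.2361, -2.3511)
|BD| = 8.5651
circle(B,9.00) ∩ circle(D,7.00): a=6.1506, h=6.5704
  candidates: C₊=(0.8747,5.6552) cross=56.276; C₋=(4.4819,-6.9808) cross=-56.276
  mode - wants cross < 0 → take C=(4.4819,-6.9808) (cross=-56.276)
ex = (C−B)/|BC| = (0.8575,-0.5144); ey = (0.5144,0.8575)
P = B + -2.22·ex + 0.83·ey = (-4.7129,-0.4974)

-4.71 -0.50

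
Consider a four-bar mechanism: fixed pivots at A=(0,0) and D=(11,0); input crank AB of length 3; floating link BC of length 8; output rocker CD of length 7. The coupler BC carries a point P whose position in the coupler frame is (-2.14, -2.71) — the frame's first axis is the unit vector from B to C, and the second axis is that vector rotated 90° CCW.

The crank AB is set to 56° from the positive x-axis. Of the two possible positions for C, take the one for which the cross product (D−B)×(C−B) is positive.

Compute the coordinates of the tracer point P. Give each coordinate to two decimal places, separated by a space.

1.22 -0.94

A=(0,0), D=(11.00,0)
B = A + 3.00·(cos56°, sin56°) = (1.6776, 2.4871)
|BD| = 9.6485
circle(B,8.00) ∩ circle(D,7.00): a=5.6016, h=5.7116
  candidates: C₊=(8.5621,6.5618) cross=55.108; C₋=(5.6176,-4.4754) cross=-55.108
  mode + wants cross > 0 → take C=(8.5621,6.5618) (cross=55.108)
ex = (C−B)/|BC| = (0.8606,0.5093); ey = (-0.5093,0.8606)
P = B + -2.14·ex + -2.71·ey = (1.2162,-0.9350)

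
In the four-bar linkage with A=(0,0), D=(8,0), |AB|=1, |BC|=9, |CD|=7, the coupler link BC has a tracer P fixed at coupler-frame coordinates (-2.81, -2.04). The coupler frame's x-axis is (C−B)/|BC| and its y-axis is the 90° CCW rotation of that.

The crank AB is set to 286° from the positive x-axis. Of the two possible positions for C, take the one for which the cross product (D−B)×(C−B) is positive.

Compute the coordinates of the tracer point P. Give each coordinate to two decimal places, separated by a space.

0.38 -4.43

A=(0,0), D=(8.00,0)
B = A + 1.00·(cos286°, sin286°) = (0.2756, -0.9613)
|BD| = 7.7839
circle(B,9.00) ∩ circle(D,7.00): a=5.9475, h=6.7548
  candidates: C₊=(5.3434,6.4763) cross=52.579; C₋=(7.0118,-6.9299) cross=-52.579
  mode + wants cross > 0 → take C=(5.3434,6.4763) (cross=52.579)
ex = (C−B)/|BC| = (0.5631,0.8264); ey = (-0.8264,0.5631)
P = B + -2.81·ex + -2.04·ey = (0.3792,-4.4321)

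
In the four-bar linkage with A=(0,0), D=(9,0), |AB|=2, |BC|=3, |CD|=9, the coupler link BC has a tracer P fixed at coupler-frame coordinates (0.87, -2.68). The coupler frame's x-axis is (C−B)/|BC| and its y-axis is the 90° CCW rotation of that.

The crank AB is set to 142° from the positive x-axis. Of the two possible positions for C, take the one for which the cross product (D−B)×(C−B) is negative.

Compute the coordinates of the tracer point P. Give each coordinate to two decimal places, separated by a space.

-3.32 -0.98

A=(0,0), D=(9.00,0)
B = A + 2.00·(cos142°, sin142°) = (-1.5760, 1.2313)
|BD| = 10.6475
circle(B,3.00) ∩ circle(D,9.00): a=1.9426, h=2.2861
  candidates: C₊=(0.6180,3.2774) cross=24.341; C₋=(0.0892,-1.2641) cross=-24.341
  mode - wants cross < 0 → take C=(0.0892,-1.2641) (cross=-24.341)
ex = (C−B)/|BC| = (0.5551,-0.8318); ey = (0.8318,0.5551)
P = B + 0.87·ex + -2.68·ey = (-3.3223,-0.9800)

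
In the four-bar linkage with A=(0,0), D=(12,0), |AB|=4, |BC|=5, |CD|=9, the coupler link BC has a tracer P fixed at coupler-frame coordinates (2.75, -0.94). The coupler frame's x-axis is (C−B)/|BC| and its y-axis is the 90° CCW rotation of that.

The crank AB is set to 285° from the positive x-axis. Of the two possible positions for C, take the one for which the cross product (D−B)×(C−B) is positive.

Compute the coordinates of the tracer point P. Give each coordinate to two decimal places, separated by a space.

2.99 -1.72

A=(0,0), D=(12.00,0)
B = A + 4.00·(cos285°, sin285°) = (1.0353, -3.8637)
|BD| = 11.6255
circle(B,5.00) ∩ circle(D,9.00): a=3.4043, h=3.6621
  candidates: C₊=(3.0290,0.7216) cross=42.574; C₋=(5.4631,-6.1862) cross=-42.574
  mode + wants cross > 0 → take C=(3.0290,0.7216) (cross=42.574)
ex = (C−B)/|BC| = (0.3987,0.9171); ey = (-0.9171,0.3987)
P = B + 2.75·ex + -0.94·ey = (2.9939,-1.7166)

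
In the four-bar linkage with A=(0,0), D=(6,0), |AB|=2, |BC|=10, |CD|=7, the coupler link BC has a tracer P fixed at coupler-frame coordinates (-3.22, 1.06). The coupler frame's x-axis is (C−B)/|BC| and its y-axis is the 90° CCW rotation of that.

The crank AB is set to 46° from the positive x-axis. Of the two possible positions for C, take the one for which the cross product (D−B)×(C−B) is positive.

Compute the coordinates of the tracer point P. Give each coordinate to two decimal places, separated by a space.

A=(0,0), D=(6.00,0)
B = A + 2.00·(cos46°, sin46°) = (1.3893, 1.4387)
|BD| = 4.8299
circle(B,10.00) ∩ circle(D,7.00): a=7.6945, h=6.3870
  candidates: C₊=(10.6371,5.2438) cross=30.849; C₋=(6.8321,-6.9504) cross=-30.849
  mode + wants cross > 0 → take C=(10.6371,5.2438) (cross=30.849)
ex = (C−B)/|BC| = (0.9248,0.3805); ey = (-0.3805,0.9248)
P = B + -3.22·ex + 1.06·ey = (-1.9918,1.1937)

-1.99 1.19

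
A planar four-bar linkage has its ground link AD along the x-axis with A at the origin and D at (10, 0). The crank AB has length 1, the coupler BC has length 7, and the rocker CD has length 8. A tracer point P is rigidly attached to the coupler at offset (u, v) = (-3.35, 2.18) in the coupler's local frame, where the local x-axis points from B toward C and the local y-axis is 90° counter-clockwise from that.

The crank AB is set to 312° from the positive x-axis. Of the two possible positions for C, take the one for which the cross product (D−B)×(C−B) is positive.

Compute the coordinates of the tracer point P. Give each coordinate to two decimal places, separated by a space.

-2.86 -2.61

A=(0,0), D=(10.00,0)
B = A + 1.00·(cos312°, sin312°) = (0.6691, -0.7431)
|BD| = 9.3604
circle(B,7.00) ∩ circle(D,8.00): a=3.8790, h=5.8270
  candidates: C₊=(4.0732,5.3734) cross=54.543; C₋=(4.9985,-6.2438) cross=-54.543
  mode + wants cross > 0 → take C=(4.0732,5.3734) (cross=54.543)
ex = (C−B)/|BC| = (0.4863,0.8738); ey = (-0.8738,0.4863)
P = B + -3.35·ex + 2.18·ey = (-2.8648,-2.6102)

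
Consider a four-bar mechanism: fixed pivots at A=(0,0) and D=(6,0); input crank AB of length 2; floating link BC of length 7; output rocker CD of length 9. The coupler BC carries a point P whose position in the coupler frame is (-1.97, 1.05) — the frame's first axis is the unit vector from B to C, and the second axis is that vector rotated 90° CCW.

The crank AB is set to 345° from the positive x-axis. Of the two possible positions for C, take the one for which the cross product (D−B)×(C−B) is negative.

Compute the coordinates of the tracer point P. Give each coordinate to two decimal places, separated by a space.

3.25 1.29

A=(0,0), D=(6.00,0)
B = A + 2.00·(cos345°, sin345°) = (1.9319, -0.5176)
|BD| = 4.1009
circle(B,7.00) ∩ circle(D,9.00): a=-1.8511, h=6.7508
  candidates: C₊=(-0.7565,5.9455) cross=27.685; C₋=(0.9477,-7.4481) cross=-27.685
  mode - wants cross < 0 → take C=(0.9477,-7.4481) (cross=-27.685)
ex = (C−B)/|BC| = (-0.1406,-0.9901); ey = (0.9901,-0.1406)
P = B + -1.97·ex + 1.05·ey = (3.2484,1.2852)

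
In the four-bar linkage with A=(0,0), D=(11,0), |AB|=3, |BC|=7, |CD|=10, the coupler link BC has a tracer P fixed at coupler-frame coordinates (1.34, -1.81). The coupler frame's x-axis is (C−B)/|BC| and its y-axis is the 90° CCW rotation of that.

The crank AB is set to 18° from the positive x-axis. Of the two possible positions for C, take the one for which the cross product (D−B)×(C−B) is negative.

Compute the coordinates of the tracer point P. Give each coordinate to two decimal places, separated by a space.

1.08 -0.46

A=(0,0), D=(11.00,0)
B = A + 3.00·(cos18°, sin18°) = (2.8532, 0.9271)
|BD| = 8.1994
circle(B,7.00) ∩ circle(D,10.00): a=0.9897, h=6.9297
  candidates: C₊=(4.6200,7.7004) cross=56.819; C₋=(3.0531,-6.0701) cross=-56.819
  mode - wants cross < 0 → take C=(3.0531,-6.0701) (cross=-56.819)
ex = (C−B)/|BC| = (0.0286,-0.9996); ey = (0.9996,0.0286)
P = B + 1.34·ex + -1.81·ey = (1.0822,-0.4641)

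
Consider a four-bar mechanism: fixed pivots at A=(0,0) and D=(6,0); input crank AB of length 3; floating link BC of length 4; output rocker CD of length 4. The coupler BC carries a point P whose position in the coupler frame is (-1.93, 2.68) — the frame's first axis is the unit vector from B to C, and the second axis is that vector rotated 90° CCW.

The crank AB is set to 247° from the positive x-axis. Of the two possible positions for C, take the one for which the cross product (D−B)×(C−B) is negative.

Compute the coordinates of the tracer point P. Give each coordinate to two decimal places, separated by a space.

-3.33 -0.26

A=(0,0), D=(6.00,0)
B = A + 3.00·(cos247°, sin247°) = (-1.1722, -2.7615)
|BD| = 7.6855
circle(B,4.00) ∩ circle(D,4.00): a=3.8427, h=1.1106
  candidates: C₊=(2.0148,-0.3443) cross=8.535; C₋=(2.8130,-2.4172) cross=-8.535
  mode - wants cross < 0 → take C=(2.8130,-2.4172) (cross=-8.535)
ex = (C−B)/|BC| = (0.9963,0.0861); ey = (-0.0861,0.9963)
P = B + -1.93·ex + 2.68·ey = (-3.3257,-0.2576)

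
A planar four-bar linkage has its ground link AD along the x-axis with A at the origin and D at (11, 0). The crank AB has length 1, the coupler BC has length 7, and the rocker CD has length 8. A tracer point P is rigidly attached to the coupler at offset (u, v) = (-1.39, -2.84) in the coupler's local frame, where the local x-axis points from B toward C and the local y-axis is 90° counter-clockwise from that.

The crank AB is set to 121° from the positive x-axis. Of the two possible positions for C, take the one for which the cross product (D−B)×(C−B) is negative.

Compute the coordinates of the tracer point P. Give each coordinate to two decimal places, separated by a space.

A=(0,0), D=(11.00,0)
B = A + 1.00·(cos121°, sin121°) = (-0.5150, 0.8572)
|BD| = 11.5469
circle(B,7.00) ∩ circle(D,8.00): a=5.1239, h=4.7692
  candidates: C₊=(4.9488,5.2329) cross=55.070; C₋=(4.2407,-4.2793) cross=-55.070
  mode - wants cross < 0 → take C=(4.2407,-4.2793) (cross=-55.070)
ex = (C−B)/|BC| = (0.6794,-0.7338); ey = (0.7338,0.6794)
P = B + -1.39·ex + -2.84·ey = (-3.5433,-0.0524)

-3.54 -0.05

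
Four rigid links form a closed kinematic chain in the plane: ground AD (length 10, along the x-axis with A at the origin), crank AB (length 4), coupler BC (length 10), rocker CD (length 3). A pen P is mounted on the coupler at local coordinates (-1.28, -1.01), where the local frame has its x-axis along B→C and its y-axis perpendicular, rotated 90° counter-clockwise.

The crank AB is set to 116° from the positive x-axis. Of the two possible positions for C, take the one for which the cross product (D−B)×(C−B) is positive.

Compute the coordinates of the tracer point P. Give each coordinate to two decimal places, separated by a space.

A=(0,0), D=(10.00,0)
B = A + 4.00·(cos116°, sin116°) = (-1.7535, 3.5952)
|BD| = 12.2910
circle(B,10.00) ∩ circle(D,3.00): a=9.8474, h=1.7403
  candidates: C₊=(8.1723,2.3790) cross=21.390; C₋=(7.1542,-0.9494) cross=-21.390
  mode + wants cross > 0 → take C=(8.1723,2.3790) (cross=21.390)
ex = (C−B)/|BC| = (0.9926,-0.1216); ey = (0.1216,0.9926)
P = B + -1.28·ex + -1.01·ey = (-3.1468,2.7483)

-3.15 2.75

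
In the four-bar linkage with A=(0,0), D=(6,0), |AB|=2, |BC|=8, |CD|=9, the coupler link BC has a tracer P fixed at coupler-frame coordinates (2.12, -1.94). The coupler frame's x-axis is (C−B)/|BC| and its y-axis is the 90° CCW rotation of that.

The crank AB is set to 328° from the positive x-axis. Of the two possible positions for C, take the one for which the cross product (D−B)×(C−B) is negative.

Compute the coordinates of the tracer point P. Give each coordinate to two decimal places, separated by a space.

A=(0,0), D=(6.00,0)
B = A + 2.00·(cos328°, sin328°) = (1.6961, -1.0598)
|BD| = 4.4325
circle(B,8.00) ∩ circle(D,9.00): a=0.2986, h=7.9944
  candidates: C₊=(0.0745,6.7741) cross=35.435; C₋=(3.8975,-8.7510) cross=-35.435
  mode - wants cross < 0 → take C=(3.8975,-8.7510) (cross=-35.435)
ex = (C−B)/|BC| = (0.2752,-0.9614); ey = (0.9614,0.2752)
P = B + 2.12·ex + -1.94·ey = (0.4144,-3.6318)

0.41 -3.63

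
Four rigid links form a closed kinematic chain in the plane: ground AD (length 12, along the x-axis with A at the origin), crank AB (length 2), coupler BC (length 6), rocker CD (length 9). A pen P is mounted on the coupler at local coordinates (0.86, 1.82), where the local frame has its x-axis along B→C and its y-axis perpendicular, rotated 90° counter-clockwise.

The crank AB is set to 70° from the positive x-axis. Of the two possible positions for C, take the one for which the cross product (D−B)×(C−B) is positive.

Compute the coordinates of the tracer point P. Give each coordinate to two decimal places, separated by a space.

A=(0,0), D=(12.00,0)
B = A + 2.00·(cos70°, sin70°) = (0.6840, 1.8794)
|BD| = 11.4710
circle(B,6.00) ∩ circle(D,9.00): a=3.7740, h=4.6644
  candidates: C₊=(5.1713,5.8625) cross=53.505; C₋=(3.6428,-3.3403) cross=-53.505
  mode + wants cross > 0 → take C=(5.1713,5.8625) (cross=53.505)
ex = (C−B)/|BC| = (0.7479,0.6638); ey = (-0.6638,0.7479)
P = B + 0.86·ex + 1.82·ey = (0.1190,3.8114)

0.12 3.81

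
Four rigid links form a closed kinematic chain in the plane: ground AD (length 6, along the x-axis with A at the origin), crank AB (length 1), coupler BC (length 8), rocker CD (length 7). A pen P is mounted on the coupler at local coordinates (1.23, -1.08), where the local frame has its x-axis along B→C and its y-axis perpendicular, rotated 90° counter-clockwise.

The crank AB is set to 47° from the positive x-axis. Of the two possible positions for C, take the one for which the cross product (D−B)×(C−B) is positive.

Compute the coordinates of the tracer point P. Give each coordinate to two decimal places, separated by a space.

A=(0,0), D=(6.00,0)
B = A + 1.00·(cos47°, sin47°) = (0.6820, 0.7314)
|BD| = 5.3681
circle(B,8.00) ∩ circle(D,7.00): a=4.0812, h=6.8807
  candidates: C₊=(5.6626,6.9919) cross=36.936; C₋=(3.7877,-6.6412) cross=-36.936
  mode + wants cross > 0 → take C=(5.6626,6.9919) (cross=36.936)
ex = (C−B)/|BC| = (0.6226,0.7826); ey = (-0.7826,0.6226)
P = B + 1.23·ex + -1.08·ey = (2.2929,1.0215)

2.29 1.02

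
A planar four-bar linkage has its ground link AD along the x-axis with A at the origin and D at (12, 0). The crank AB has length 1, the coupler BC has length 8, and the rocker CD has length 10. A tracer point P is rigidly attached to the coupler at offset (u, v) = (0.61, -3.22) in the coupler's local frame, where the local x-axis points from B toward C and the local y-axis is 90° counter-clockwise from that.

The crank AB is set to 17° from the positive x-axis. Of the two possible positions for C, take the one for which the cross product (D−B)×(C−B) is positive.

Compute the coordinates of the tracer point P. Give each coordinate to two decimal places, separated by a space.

4.04 -0.82

A=(0,0), D=(12.00,0)
B = A + 1.00·(cos17°, sin17°) = (0.9563, 0.2924)
|BD| = 11.0476
circle(B,8.00) ∩ circle(D,10.00): a=3.8945, h=6.9881
  candidates: C₊=(5.0343,7.1749) cross=77.201; C₋=(4.6645,-6.7963) cross=-77.201
  mode + wants cross > 0 → take C=(5.0343,7.1749) (cross=77.201)
ex = (C−B)/|BC| = (0.5098,0.8603); ey = (-0.8603,0.5098)
P = B + 0.61·ex + -3.22·ey = (4.0375,-0.8242)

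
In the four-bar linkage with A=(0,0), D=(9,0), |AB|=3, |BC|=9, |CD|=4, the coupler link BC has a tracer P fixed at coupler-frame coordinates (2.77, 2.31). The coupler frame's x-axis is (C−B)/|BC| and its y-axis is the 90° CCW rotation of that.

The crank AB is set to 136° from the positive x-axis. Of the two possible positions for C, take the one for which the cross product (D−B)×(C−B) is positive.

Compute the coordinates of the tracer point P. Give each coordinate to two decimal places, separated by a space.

0.27 4.75

A=(0,0), D=(9.00,0)
B = A + 3.00·(cos136°, sin136°) = (-2.1580, 2.0840)
|BD| = 11.3510
circle(B,9.00) ∩ circle(D,4.00): a=8.5387, h=2.8445
  candidates: C₊=(6.7577,3.3124) cross=32.288; C₋=(5.7133,-2.2798) cross=-32.288
  mode + wants cross > 0 → take C=(6.7577,3.3124) (cross=32.288)
ex = (C−B)/|BC| = (0.9906,0.1365); ey = (-0.1365,0.9906)
P = B + 2.77·ex + 2.31·ey = (0.2707,4.7505)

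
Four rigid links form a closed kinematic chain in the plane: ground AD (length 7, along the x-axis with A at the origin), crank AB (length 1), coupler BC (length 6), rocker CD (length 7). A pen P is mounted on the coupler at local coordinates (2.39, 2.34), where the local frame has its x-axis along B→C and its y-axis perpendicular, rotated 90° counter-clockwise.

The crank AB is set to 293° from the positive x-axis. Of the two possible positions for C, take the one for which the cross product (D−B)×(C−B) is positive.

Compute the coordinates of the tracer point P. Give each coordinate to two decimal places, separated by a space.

-1.24 2.00

A=(0,0), D=(7.00,0)
B = A + 1.00·(cos293°, sin293°) = (0.3907, -0.9205)
|BD| = 6.6731
circle(B,6.00) ∩ circle(D,7.00): a=2.3625, h=5.5153
  candidates: C₊=(1.9698,4.8680) cross=36.804; C₋=(3.4914,-6.0572) cross=-36.804
  mode + wants cross > 0 → take C=(1.9698,4.8680) (cross=36.804)
ex = (C−B)/|BC| = (0.2632,0.9647); ey = (-0.9647,0.2632)
P = B + 2.39·ex + 2.34·ey = (-1.2378,2.0011)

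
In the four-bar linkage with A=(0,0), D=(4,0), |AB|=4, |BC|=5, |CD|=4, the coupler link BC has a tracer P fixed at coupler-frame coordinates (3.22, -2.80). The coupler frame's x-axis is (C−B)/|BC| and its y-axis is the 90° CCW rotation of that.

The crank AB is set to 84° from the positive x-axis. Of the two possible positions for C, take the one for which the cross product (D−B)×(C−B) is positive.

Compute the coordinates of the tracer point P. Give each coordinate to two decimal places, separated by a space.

A=(0,0), D=(4.00,0)
B = A + 4.00·(cos84°, sin84°) = (0.4181, 3.9781)
|BD| = 5.3530
circle(B,5.00) ∩ circle(D,4.00): a=3.5172, h=3.5538
  candidates: C₊=(5.4126,3.7423) cross=19.024; C₋=(0.1306,-1.0136) cross=-19.024
  mode + wants cross > 0 → take C=(5.4126,3.7423) (cross=19.024)
ex = (C−B)/|BC| = (0.9989,-0.0472); ey = (0.0472,0.9989)
P = B + 3.22·ex + -2.80·ey = (3.5025,1.0293)

3.50 1.03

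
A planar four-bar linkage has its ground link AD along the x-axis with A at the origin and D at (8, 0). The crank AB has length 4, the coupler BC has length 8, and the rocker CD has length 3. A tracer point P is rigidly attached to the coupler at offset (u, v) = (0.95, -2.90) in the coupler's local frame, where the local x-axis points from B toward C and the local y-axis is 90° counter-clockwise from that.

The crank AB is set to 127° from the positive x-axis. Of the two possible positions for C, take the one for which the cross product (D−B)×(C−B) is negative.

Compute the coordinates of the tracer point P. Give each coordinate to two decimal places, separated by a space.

-2.62 0.15

A=(0,0), D=(8.00,0)
B = A + 4.00·(cos127°, sin127°) = (-2.4073, 3.1945)
|BD| = 10.8865
circle(B,8.00) ∩ circle(D,3.00): a=7.9693, h=0.7000
  candidates: C₊=(5.4166,1.5252) cross=7.620; C₋=(5.0058,0.1869) cross=-7.620
  mode - wants cross < 0 → take C=(5.0058,0.1869) (cross=-7.620)
ex = (C−B)/|BC| = (0.9266,-0.3760); ey = (0.3760,0.9266)
P = B + 0.95·ex + -2.90·ey = (-2.6172,0.1501)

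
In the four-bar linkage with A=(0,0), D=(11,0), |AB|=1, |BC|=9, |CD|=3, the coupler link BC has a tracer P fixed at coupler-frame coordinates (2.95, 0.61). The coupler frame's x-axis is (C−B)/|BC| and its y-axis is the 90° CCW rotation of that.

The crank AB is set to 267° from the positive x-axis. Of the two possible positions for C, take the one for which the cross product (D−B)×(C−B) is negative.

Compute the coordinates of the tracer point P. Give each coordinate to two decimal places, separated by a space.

A=(0,0), D=(11.00,0)
B = A + 1.00·(cos267°, sin267°) = (-0.0523, -0.9986)
|BD| = 11.0974
circle(B,9.00) ∩ circle(D,3.00): a=8.7927, h=1.9206
  candidates: C₊=(8.5319,1.7054) cross=21.313; C₋=(8.8775,-2.1202) cross=-21.313
  mode - wants cross < 0 → take C=(8.8775,-2.1202) (cross=-21.313)
ex = (C−B)/|BC| = (0.9922,-0.1246); ey = (0.1246,0.9922)
P = B + 2.95·ex + 0.61·ey = (2.9507,-0.7610)

2.95 -0.76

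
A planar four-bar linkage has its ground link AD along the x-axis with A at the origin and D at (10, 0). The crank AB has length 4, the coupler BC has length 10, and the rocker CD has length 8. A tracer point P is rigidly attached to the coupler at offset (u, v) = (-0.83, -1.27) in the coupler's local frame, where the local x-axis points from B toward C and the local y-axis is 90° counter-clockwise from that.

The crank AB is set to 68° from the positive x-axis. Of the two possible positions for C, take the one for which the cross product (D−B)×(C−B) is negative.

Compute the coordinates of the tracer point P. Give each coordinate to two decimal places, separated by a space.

A=(0,0), D=(10.00,0)
B = A + 4.00·(cos68°, sin68°) = (1.4984, 3.7087)
|BD| = 9.2753
circle(B,10.00) ∩ circle(D,8.00): a=6.5783, h=7.5317
  candidates: C₊=(10.5395,7.9818) cross=69.859; C₋=(4.5164,-5.8250) cross=-69.859
  mode - wants cross < 0 → take C=(4.5164,-5.8250) (cross=-69.859)
ex = (C−B)/|BC| = (0.3018,-0.9534); ey = (0.9534,0.3018)
P = B + -0.83·ex + -1.27·ey = (0.0372,4.1167)

0.04 4.12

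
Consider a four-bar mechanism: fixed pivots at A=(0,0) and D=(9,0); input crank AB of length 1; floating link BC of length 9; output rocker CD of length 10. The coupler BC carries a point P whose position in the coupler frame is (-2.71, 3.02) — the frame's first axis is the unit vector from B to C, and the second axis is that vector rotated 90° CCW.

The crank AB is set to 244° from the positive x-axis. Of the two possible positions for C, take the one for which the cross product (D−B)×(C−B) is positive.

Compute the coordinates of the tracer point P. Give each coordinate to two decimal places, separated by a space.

-4.18 -2.47

A=(0,0), D=(9.00,0)
B = A + 1.00·(cos244°, sin244°) = (-0.4384, -0.8988)
|BD| = 9.4811
circle(B,9.00) ∩ circle(D,10.00): a=3.7385, h=8.1868
  candidates: C₊=(2.5072,7.6055) cross=77.619; C₋=(4.0594,-8.6943) cross=-77.619
  mode + wants cross > 0 → take C=(2.5072,7.6055) (cross=77.619)
ex = (C−B)/|BC| = (0.3273,0.9449); ey = (-0.9449,0.3273)
P = B + -2.71·ex + 3.02·ey = (-4.1790,-2.4711)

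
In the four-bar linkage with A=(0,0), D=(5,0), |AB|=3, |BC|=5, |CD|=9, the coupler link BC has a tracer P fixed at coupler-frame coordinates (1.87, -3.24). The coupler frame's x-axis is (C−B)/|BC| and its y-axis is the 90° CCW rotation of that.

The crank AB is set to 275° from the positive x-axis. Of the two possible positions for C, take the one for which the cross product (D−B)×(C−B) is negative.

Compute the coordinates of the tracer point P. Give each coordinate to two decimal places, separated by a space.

-2.76 -5.20

A=(0,0), D=(5.00,0)
B = A + 3.00·(cos275°, sin275°) = (0.2615, -2.9886)
|BD| = 5.6023
circle(B,5.00) ∩ circle(D,9.00): a=-2.1969, h=4.4915
  candidates: C₊=(-3.9927,-0.3615) cross=25.163; C₋=(0.7994,-7.9596) cross=-25.163
  mode - wants cross < 0 → take C=(0.7994,-7.9596) (cross=-25.163)
ex = (C−B)/|BC| = (0.1076,-0.9942); ey = (0.9942,0.1076)
P = B + 1.87·ex + -3.24·ey = (-2.7586,-5.1963)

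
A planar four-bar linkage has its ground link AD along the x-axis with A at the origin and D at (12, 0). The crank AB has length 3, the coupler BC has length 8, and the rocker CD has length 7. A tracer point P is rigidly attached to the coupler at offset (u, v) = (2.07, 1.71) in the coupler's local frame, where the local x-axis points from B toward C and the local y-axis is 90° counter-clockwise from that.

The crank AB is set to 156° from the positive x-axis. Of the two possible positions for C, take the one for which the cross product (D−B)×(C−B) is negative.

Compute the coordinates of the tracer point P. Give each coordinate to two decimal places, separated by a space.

-0.32 2.39

A=(0,0), D=(12.00,0)
B = A + 3.00·(cos156°, sin156°) = (-2.7406, 1.2202)
|BD| = 14.7911
circle(B,8.00) ∩ circle(D,7.00): a=7.9026, h=1.2446
  candidates: C₊=(5.2377,1.8086) cross=18.409; C₋=(5.0323,-0.6721) cross=-18.409
  mode - wants cross < 0 → take C=(5.0323,-0.6721) (cross=-18.409)
ex = (C−B)/|BC| = (0.9716,-0.2365); ey = (0.2365,0.9716)
P = B + 2.07·ex + 1.71·ey = (-0.3249,2.3920)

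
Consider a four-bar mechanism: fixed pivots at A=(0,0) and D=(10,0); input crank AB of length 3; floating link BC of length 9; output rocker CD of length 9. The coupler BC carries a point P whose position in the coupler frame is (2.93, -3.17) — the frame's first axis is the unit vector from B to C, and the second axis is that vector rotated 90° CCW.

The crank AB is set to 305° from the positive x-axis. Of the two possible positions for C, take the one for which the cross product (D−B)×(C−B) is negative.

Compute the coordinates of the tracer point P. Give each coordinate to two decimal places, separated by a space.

A=(0,0), D=(10.00,0)
B = A + 3.00·(cos305°, sin305°) = (1.7207, -2.4575)
|BD| = 8.6363
circle(B,9.00) ∩ circle(D,9.00): a=4.3181, h=7.8964
  candidates: C₊=(3.6134,6.3413) cross=68.196; C₋=(8.1073,-8.7987) cross=-68.196
  mode - wants cross < 0 → take C=(8.1073,-8.7987) (cross=-68.196)
ex = (C−B)/|BC| = (0.7096,-0.7046); ey = (0.7046,0.7096)
P = B + 2.93·ex + -3.17·ey = (1.5664,-6.7714)

1.57 -6.77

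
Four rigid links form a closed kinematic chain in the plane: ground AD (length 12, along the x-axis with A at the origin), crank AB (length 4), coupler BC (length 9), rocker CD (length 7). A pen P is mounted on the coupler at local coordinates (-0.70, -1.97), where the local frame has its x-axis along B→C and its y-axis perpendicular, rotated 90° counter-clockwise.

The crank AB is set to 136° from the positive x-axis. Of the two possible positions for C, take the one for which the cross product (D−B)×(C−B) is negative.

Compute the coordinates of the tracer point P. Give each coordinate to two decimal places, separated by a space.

-4.40 1.35

A=(0,0), D=(12.00,0)
B = A + 4.00·(cos136°, sin136°) = (-2.8774, 2.7786)
|BD| = 15.1346
circle(B,9.00) ∩ circle(D,7.00): a=8.6245, h=2.5726
  candidates: C₊=(6.0728,3.7241) cross=38.935; C₋=(5.1282,-1.3336) cross=-38.935
  mode - wants cross < 0 → take C=(5.1282,-1.3336) (cross=-38.935)
ex = (C−B)/|BC| = (0.8895,-0.4569); ey = (0.4569,0.8895)
P = B + -0.70·ex + -1.97·ey = (-4.4001,1.3461)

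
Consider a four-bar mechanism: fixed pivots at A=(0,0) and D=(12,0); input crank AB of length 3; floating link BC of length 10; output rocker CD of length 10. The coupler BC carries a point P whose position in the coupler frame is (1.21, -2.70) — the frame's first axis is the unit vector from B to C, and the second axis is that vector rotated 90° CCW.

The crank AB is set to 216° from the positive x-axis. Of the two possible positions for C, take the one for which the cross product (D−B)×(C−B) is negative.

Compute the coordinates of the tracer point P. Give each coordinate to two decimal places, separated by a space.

-3.06 -4.65

A=(0,0), D=(12.00,0)
B = A + 3.00·(cos216°, sin216°) = (-2.4271, -1.7634)
|BD| = 14.5344
circle(B,10.00) ∩ circle(D,10.00): a=7.2672, h=6.8693
  candidates: C₊=(3.9531,5.9369) cross=99.842; C₋=(5.6199,-7.7003) cross=-99.842
  mode - wants cross < 0 → take C=(5.6199,-7.7003) (cross=-99.842)
ex = (C−B)/|BC| = (0.8047,-0.5937); ey = (0.5937,0.8047)
P = B + 1.21·ex + -2.70·ey = (-3.0563,-4.6544)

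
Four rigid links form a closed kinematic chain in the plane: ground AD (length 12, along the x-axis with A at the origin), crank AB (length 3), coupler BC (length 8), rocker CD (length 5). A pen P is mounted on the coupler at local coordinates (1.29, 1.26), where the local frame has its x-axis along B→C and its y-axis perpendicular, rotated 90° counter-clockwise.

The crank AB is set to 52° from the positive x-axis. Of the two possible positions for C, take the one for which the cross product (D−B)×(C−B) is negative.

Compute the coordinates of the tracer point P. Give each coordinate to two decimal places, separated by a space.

A=(0,0), D=(12.00,0)
B = A + 3.00·(cos52°, sin52°) = (1.8470, 2.3640)
|BD| = 10.4246
circle(B,8.00) ∩ circle(D,5.00): a=7.0829, h=3.7193
  candidates: C₊=(9.5888,4.3802) cross=38.772; C₋=(7.9019,-2.8645) cross=-38.772
  mode - wants cross < 0 → take C=(7.9019,-2.8645) (cross=-38.772)
ex = (C−B)/|BC| = (0.7569,-0.6536); ey = (0.6536,0.7569)
P = B + 1.29·ex + 1.26·ey = (3.6468,2.4746)

3.65 2.47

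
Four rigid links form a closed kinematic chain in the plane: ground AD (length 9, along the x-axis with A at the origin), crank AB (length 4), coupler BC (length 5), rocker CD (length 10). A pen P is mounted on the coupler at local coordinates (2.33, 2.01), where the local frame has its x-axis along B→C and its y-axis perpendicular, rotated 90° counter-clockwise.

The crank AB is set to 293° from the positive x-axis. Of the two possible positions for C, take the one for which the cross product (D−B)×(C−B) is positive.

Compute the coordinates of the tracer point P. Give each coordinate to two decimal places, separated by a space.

A=(0,0), D=(9.00,0)
B = A + 4.00·(cos293°, sin293°) = (1.5629, -3.6820)
|BD| = 8.2986
circle(B,5.00) ∩ circle(D,10.00): a=-0.3695, h=4.9863
  candidates: C₊=(-0.9806,0.6227) cross=41.380; C₋=(3.4442,-8.3146) cross=-41.380
  mode + wants cross > 0 → take C=(-0.9806,0.6227) (cross=41.380)
ex = (C−B)/|BC| = (-0.5087,0.8609); ey = (-0.8609,-0.5087)
P = B + 2.33·ex + 2.01·ey = (-1.3528,-2.6985)

-1.35 -2.70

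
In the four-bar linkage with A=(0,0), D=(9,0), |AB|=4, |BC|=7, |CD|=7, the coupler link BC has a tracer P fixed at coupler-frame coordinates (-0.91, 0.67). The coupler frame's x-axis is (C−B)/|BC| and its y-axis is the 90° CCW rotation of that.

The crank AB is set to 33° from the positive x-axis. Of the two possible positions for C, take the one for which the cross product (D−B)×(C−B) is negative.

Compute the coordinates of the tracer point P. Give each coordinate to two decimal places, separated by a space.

3.95 3.14

A=(0,0), D=(9.00,0)
B = A + 4.00·(cos33°, sin33°) = (3.3547, 2.1786)
|BD| = 6.0511
circle(B,7.00) ∩ circle(D,7.00): a=3.0255, h=6.3124
  candidates: C₊=(8.4500,6.9784) cross=38.197; C₋=(3.9047,-4.7998) cross=-38.197
  mode - wants cross < 0 → take C=(3.9047,-4.7998) (cross=-38.197)
ex = (C−B)/|BC| = (0.0786,-0.9969); ey = (0.9969,0.0786)
P = B + -0.91·ex + 0.67·ey = (3.9511,3.1384)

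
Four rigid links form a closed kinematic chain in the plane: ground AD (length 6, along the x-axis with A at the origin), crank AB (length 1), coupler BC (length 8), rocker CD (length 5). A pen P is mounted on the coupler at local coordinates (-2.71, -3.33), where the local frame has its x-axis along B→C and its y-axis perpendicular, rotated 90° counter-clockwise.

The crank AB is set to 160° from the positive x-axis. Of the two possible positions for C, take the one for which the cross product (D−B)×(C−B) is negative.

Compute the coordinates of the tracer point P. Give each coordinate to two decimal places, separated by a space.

-5.17 -0.39

A=(0,0), D=(6.00,0)
B = A + 1.00·(cos160°, sin160°) = (-0.9397, 0.3420)
|BD| = 6.9481
circle(B,8.00) ∩ circle(D,5.00): a=6.2806, h=4.9552
  candidates: C₊=(5.5772,4.9821) cross=34.430; C₋=(5.0893,-4.9164) cross=-34.430
  mode - wants cross < 0 → take C=(5.0893,-4.9164) (cross=-34.430)
ex = (C−B)/|BC| = (0.7536,-0.6573); ey = (0.6573,0.7536)
P = B + -2.71·ex + -3.33·ey = (-5.1708,-0.3863)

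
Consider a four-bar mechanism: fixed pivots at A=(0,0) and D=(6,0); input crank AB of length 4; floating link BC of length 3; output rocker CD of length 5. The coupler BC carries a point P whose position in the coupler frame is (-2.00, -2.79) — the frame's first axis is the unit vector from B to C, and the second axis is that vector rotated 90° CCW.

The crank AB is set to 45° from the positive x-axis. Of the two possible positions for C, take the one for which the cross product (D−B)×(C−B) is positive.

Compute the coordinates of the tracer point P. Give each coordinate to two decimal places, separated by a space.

3.31 -0.57

A=(0,0), D=(6.00,0)
B = A + 4.00·(cos45°, sin45°) = (2.8284, 2.8284)
|BD| = 4.2496
circle(B,3.00) ∩ circle(D,5.00): a=0.2422, h=2.9902
  candidates: C₊=(4.9994,4.8989) cross=12.707; C₋=(1.0190,0.4355) cross=-12.707
  mode + wants cross > 0 → take C=(4.9994,4.8989) (cross=12.707)
ex = (C−B)/|BC| = (0.7237,0.6901); ey = (-0.6901,0.7237)
P = B + -2.00·ex + -2.79·ey = (3.3066,-0.5709)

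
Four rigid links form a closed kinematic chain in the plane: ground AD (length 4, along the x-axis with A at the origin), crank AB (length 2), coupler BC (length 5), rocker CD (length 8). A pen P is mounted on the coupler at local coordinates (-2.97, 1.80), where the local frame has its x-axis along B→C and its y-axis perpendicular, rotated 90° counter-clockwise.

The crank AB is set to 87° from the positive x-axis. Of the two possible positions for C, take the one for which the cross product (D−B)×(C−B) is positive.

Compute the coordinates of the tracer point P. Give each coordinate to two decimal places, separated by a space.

A=(0,0), D=(4.00,0)
B = A + 2.00·(cos87°, sin87°) = (0.1047, 1.9973)
|BD| = 4.3775
circle(B,5.00) ∩ circle(D,8.00): a=-2.2658, h=4.4571
  candidates: C₊=(0.1220,6.9972) cross=19.511; C₋=(-3.9452,-0.9351) cross=-19.511
  mode + wants cross > 0 → take C=(0.1220,6.9972) (cross=19.511)
ex = (C−B)/|BC| = (0.0035,1.0000); ey = (-1.0000,0.0035)
P = B + -2.97·ex + 1.80·ey = (-1.7056,-0.9665)

-1.71 -0.97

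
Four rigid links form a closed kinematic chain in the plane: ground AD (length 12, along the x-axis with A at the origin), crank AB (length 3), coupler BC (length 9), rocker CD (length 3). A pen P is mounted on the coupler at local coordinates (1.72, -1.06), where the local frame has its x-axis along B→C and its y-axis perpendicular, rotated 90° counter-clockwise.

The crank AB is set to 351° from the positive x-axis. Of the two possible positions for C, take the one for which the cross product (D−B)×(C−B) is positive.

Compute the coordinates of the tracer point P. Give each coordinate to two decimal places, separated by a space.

A=(0,0), D=(12.00,0)
B = A + 3.00·(cos351°, sin351°) = (2.9631, -0.4693)
|BD| = 9.0491
circle(B,9.00) ∩ circle(D,3.00): a=8.5028, h=2.9498
  candidates: C₊=(11.3015,2.9175) cross=26.693; C₋=(11.6075,-2.9742) cross=-26.693
  mode + wants cross > 0 → take C=(11.3015,2.9175) (cross=26.693)
ex = (C−B)/|BC| = (0.9265,0.3763); ey = (-0.3763,0.9265)
P = B + 1.72·ex + -1.06·ey = (4.9555,-0.8041)

4.96 -0.80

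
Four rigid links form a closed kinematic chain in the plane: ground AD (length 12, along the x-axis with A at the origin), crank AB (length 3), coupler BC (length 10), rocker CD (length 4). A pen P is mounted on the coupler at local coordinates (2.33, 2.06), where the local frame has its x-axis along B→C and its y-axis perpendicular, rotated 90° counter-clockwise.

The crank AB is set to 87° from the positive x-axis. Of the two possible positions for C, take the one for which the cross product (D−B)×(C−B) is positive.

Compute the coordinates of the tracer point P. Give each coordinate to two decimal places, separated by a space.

A=(0,0), D=(12.00,0)
B = A + 3.00·(cos87°, sin87°) = (0.1570, 2.9959)
|BD| = 12.2160
circle(B,10.00) ∩ circle(D,4.00): a=9.5461, h=2.9785
  candidates: C₊=(10.1421,3.5423) cross=36.386; C₋=(8.6812,-2.2328) cross=-36.386
  mode + wants cross > 0 → take C=(10.1421,3.5423) (cross=36.386)
ex = (C−B)/|BC| = (0.9985,0.0546); ey = (-0.0546,0.9985)
P = B + 2.33·ex + 2.06·ey = (2.3710,5.1801)

2.37 5.18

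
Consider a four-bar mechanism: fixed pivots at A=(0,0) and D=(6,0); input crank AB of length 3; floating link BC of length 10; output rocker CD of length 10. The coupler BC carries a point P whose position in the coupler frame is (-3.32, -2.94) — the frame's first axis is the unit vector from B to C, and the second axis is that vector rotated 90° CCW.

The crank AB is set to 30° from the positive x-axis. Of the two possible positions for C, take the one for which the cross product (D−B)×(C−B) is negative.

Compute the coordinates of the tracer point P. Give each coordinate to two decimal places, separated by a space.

A=(0,0), D=(6.00,0)
B = A + 3.00·(cos30°, sin30°) = (2.5981, 1.5000)
|BD| = 3.7179
circle(B,10.00) ∩ circle(D,10.00): a=1.8590, h=9.8257
  candidates: C₊=(8.2632,9.7405) cross=36.531; C₋=(0.3349,-8.2405) cross=-36.531
  mode - wants cross < 0 → take C=(0.3349,-8.2405) (cross=-36.531)
ex = (C−B)/|BC| = (-0.2263,-0.9741); ey = (0.9741,-0.2263)
P = B + -3.32·ex + -2.94·ey = (0.4857,5.3992)

0.49 5.40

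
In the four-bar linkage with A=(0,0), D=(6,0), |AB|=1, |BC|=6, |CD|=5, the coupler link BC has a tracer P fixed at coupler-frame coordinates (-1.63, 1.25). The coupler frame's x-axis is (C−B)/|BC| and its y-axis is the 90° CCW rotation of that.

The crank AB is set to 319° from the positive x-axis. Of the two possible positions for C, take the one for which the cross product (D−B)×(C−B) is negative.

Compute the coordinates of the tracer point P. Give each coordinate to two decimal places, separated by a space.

A=(0,0), D=(6.00,0)
B = A + 1.00·(cos319°, sin319°) = (0.7547, -0.6561)
|BD| = 5.2862
circle(B,6.00) ∩ circle(D,5.00): a=3.6835, h=4.7362
  candidates: C₊=(3.8220,4.5007) cross=25.036; C₋=(4.9976,-4.8985) cross=-25.036
  mode - wants cross < 0 → take C=(4.9976,-4.8985) (cross=-25.036)
ex = (C−B)/|BC| = (0.7071,-0.7071); ey = (0.7071,0.7071)
P = B + -1.63·ex + 1.25·ey = (0.4859,1.3804)

0.49 1.38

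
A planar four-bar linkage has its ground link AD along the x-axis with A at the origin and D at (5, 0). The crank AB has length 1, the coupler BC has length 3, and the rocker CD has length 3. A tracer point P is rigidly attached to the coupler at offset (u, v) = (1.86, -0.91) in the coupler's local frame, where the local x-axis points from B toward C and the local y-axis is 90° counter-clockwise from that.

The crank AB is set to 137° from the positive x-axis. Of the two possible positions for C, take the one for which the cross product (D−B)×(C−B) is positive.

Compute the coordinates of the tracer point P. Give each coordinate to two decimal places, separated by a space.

1.25 0.08

A=(0,0), D=(5.00,0)
B = A + 1.00·(cos137°, sin137°) = (-0.7314, 0.6820)
|BD| = 5.7718
circle(B,3.00) ∩ circle(D,3.00): a=2.8859, h=0.8195
  candidates: C₊=(2.2312,1.1548) cross=4.730; C₋=(2.0375,-0.4728) cross=-4.730
  mode + wants cross > 0 → take C=(2.2312,1.1548) (cross=4.730)
ex = (C−B)/|BC| = (0.9875,0.1576); ey = (-0.1576,0.9875)
P = B + 1.86·ex + -0.91·ey = (1.2488,0.0765)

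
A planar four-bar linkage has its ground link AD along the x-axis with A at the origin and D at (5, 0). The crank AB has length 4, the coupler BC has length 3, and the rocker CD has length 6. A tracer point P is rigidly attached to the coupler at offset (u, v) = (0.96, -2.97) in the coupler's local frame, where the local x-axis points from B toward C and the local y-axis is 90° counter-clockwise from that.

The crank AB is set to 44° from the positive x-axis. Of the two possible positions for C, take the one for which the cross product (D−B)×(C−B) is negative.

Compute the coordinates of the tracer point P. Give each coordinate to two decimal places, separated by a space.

A=(0,0), D=(5.00,0)
B = A + 4.00·(cos44°, sin44°) = (2.8774, 2.7786)
|BD| = 3.4966
circle(B,3.00) ∩ circle(D,6.00): a=-2.1125, h=2.1301
  candidates: C₊=(3.2876,5.7505) cross=7.448; C₋=(-0.0977,3.1643) cross=-7.448
  mode - wants cross < 0 → take C=(-0.0977,3.1643) (cross=-7.448)
ex = (C−B)/|BC| = (-0.9917,0.1286); ey = (-0.1286,-0.9917)
P = B + 0.96·ex + -2.97·ey = (2.3072,5.8474)

2.31 5.85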